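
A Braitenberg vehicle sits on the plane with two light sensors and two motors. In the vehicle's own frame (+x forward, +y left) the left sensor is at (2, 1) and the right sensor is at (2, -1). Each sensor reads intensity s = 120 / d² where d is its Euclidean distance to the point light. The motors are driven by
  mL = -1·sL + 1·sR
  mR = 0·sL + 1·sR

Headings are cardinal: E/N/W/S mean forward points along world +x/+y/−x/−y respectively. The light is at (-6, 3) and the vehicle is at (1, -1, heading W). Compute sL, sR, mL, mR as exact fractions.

12/5 60/17 96/85 60/17

left sensor world pos  = (-1, -2); dL² = 50
right sensor world pos = (-1, 0); dR² = 34
sL = 120/50 = 12/5
sR = 120/34 = 60/17
mL = -1·sL + 1·sR = 96/85
mR = 0·sL + 1·sR = 60/17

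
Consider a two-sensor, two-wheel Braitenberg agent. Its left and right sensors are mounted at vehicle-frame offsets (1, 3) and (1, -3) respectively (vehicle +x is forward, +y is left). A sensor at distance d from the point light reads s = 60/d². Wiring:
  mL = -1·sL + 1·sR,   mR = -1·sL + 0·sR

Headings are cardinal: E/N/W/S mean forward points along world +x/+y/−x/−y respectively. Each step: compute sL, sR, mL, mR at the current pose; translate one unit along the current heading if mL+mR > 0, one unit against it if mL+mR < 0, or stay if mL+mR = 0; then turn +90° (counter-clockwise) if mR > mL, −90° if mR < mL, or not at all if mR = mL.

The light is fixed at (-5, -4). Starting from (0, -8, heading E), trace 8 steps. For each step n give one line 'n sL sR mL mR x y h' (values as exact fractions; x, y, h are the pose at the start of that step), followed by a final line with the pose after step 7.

0 60/37 12/17 -576/629 -60/37 0 -8 E
1 30/37 30/13 720/481 -30/37 -1 -8 S
2 60/73 60/13 3600/949 -60/73 -1 -9 W
3 15/4 15/13 -135/52 -15/4 -2 -9 N
4 12/5 60/97 -864/485 -12/5 -2 -10 E
5 30/37 6/5 72/185 -30/37 -3 -10 S
6 12/13 12 144/13 -12/13 -3 -9 W
7 3 15/8 -9/8 -3 -4 -9 N
final -4 -10 E

n=0: pose=(0,-8,E); sL=60/37, sR=12/17; mL=-576/629, mR=-60/37; mL+mR=-1596/629 → advance -1; mR−mL=-12/17 → turn -1·90°
n=1: pose=(-1,-8,S); sL=30/37, sR=30/13; mL=720/481, mR=-30/37; mL+mR=330/481 → advance +1; mR−mL=-30/13 → turn -1·90°
n=2: pose=(-1,-9,W); sL=60/73, sR=60/13; mL=3600/949, mR=-60/73; mL+mR=2820/949 → advance +1; mR−mL=-60/13 → turn -1·90°
n=3: pose=(-2,-9,N); sL=15/4, sR=15/13; mL=-135/52, mR=-15/4; mL+mR=-165/26 → advance -1; mR−mL=-15/13 → turn -1·90°
n=4: pose=(-2,-10,E); sL=12/5, sR=60/97; mL=-864/485, mR=-12/5; mL+mR=-2028/485 → advance -1; mR−mL=-60/97 → turn -1·90°
n=5: pose=(-3,-10,S); sL=30/37, sR=6/5; mL=72/185, mR=-30/37; mL+mR=-78/185 → advance -1; mR−mL=-6/5 → turn -1·90°
n=6: pose=(-3,-9,W); sL=12/13, sR=12; mL=144/13, mR=-12/13; mL+mR=132/13 → advance +1; mR−mL=-12 → turn -1·90°
n=7: pose=(-4,-9,N); sL=3, sR=15/8; mL=-9/8, mR=-3; mL+mR=-33/8 → advance -1; mR−mL=-15/8 → turn -1·90°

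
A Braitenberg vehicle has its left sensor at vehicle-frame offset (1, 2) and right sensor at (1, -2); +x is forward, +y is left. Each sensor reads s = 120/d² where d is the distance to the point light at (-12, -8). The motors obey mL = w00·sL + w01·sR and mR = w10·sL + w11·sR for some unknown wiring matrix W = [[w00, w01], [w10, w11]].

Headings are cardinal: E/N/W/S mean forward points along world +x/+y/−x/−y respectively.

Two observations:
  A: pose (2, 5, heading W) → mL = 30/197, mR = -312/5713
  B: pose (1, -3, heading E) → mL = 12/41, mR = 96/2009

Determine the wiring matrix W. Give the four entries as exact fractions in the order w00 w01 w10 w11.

0 1/2 -1/2 1/2

obs A: pose=(2,5,W) → sL=12/29, sR=60/197, mL=30/197, mR=-312/5713
obs B: pose=(1,-3,E) → sL=24/49, sR=24/41, mL=12/41, mR=96/2009
sensor matrix S = [[12/29, 60/197], [24/49, 24/41]]; det S = 1067904/11477417
solve [mL_A; mL_B] = S·[w00; w01] and [mR_A; mR_B] = S·[w10; w11]:
  w00 = 0, w01 = 1/2, w10 = -1/2, w11 = 1/2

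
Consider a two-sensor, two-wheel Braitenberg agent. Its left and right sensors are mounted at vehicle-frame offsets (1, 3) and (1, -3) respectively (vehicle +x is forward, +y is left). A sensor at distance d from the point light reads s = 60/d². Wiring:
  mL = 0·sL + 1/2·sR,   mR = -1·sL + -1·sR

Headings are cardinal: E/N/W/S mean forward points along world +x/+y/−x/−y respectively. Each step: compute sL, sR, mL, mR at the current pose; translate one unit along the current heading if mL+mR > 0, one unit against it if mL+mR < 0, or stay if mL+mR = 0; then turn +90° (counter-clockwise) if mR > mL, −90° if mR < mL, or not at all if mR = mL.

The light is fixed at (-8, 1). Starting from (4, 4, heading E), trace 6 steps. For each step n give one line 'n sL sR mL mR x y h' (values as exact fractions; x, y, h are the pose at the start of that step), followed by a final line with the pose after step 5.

n=0: pose=(4,4,E); sL=12/41, sR=60/169; mL=30/169, mR=-4488/6929; mL+mR=-3258/6929 → advance -1; mR−mL=-5718/6929 → turn -1·90°
n=1: pose=(3,4,S); sL=3/10, sR=15/17; mL=15/34, mR=-201/170; mL+mR=-63/85 → advance -1; mR−mL=-138/85 → turn -1·90°
n=2: pose=(3,5,W); sL=60/101, sR=60/149; mL=30/149, mR=-15000/15049; mL+mR=-11970/15049 → advance -1; mR−mL=-18030/15049 → turn -1·90°
n=3: pose=(4,5,N); sL=30/53, sR=6/25; mL=3/25, mR=-1068/1325; mL+mR=-909/1325 → advance -1; mR−mL=-1227/1325 → turn -1·90°
n=4: pose=(4,4,E); sL=12/41, sR=60/169; mL=30/169, mR=-4488/6929; mL+mR=-3258/6929 → advance -1; mR−mL=-5718/6929 → turn -1·90°
n=5: pose=(3,4,S); sL=3/10, sR=15/17; mL=15/34, mR=-201/170; mL+mR=-63/85 → advance -1; mR−mL=-138/85 → turn -1·90°

0 12/41 60/169 30/169 -4488/6929 4 4 E
1 3/10 15/17 15/34 -201/170 3 4 S
2 60/101 60/149 30/149 -15000/15049 3 5 W
3 30/53 6/25 3/25 -1068/1325 4 5 N
4 12/41 60/169 30/169 -4488/6929 4 4 E
5 3/10 15/17 15/34 -201/170 3 4 S
final 3 5 W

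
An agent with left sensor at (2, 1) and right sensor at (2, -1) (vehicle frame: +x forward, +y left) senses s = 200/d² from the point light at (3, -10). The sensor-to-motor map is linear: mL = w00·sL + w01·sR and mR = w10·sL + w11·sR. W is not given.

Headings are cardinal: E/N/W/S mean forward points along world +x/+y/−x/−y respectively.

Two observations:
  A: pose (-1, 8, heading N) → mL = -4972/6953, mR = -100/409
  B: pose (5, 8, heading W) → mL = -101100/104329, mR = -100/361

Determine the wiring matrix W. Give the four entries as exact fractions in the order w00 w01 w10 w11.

obs A: pose=(-1,8,N) → sL=8/17, sR=200/409, mL=-4972/6953, mR=-100/409
obs B: pose=(5,8,W) → sL=200/289, sR=200/361, mL=-101100/104329, mR=-100/361
sensor matrix S = [[8/17, 200/409], [200/289, 200/361]]; det S = -3315200/42670561
solve [mL_A; mL_B] = S·[w00; w01] and [mR_A; mR_B] = S·[w10; w11]:
  w00 = -1, w01 = -1/2, w10 = 0, w11 = -1/2

-1 -1/2 0 -1/2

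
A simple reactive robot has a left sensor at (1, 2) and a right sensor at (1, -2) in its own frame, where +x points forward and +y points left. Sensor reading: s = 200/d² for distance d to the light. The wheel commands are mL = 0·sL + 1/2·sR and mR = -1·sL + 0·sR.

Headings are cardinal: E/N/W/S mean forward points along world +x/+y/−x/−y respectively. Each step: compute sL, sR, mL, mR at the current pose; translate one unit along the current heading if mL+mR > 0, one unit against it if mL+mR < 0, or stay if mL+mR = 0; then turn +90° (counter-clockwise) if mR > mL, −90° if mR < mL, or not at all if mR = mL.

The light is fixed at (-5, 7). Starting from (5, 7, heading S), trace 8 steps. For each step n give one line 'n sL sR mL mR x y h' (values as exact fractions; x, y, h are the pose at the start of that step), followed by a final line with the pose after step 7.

0 40/29 40/13 20/13 -40/29 5 7 S
1 20/9 100/41 50/41 -20/9 5 6 W
2 200/81 200/169 100/169 -200/81 6 6 N
3 25/18 5/4 5/8 -25/18 6 5 E
4 200/153 200/73 100/73 -200/153 5 5 S
5 100/53 100/41 50/41 -100/53 5 4 W
6 40/17 200/173 100/173 -40/17 6 4 N
7 50/37 10/9 5/9 -50/37 6 3 E
final 5 3 S

n=0: pose=(5,7,S); sL=40/29, sR=40/13; mL=20/13, mR=-40/29; mL+mR=60/377 → advance +1; mR−mL=-1100/377 → turn -1·90°
n=1: pose=(5,6,W); sL=20/9, sR=100/41; mL=50/41, mR=-20/9; mL+mR=-370/369 → advance -1; mR−mL=-1270/369 → turn -1·90°
n=2: pose=(6,6,N); sL=200/81, sR=200/169; mL=100/169, mR=-200/81; mL+mR=-25700/13689 → advance -1; mR−mL=-41900/13689 → turn -1·90°
n=3: pose=(6,5,E); sL=25/18, sR=5/4; mL=5/8, mR=-25/18; mL+mR=-55/72 → advance -1; mR−mL=-145/72 → turn -1·90°
n=4: pose=(5,5,S); sL=200/153, sR=200/73; mL=100/73, mR=-200/153; mL+mR=700/11169 → advance +1; mR−mL=-29900/11169 → turn -1·90°
n=5: pose=(5,4,W); sL=100/53, sR=100/41; mL=50/41, mR=-100/53; mL+mR=-1450/2173 → advance -1; mR−mL=-6750/2173 → turn -1·90°
n=6: pose=(6,4,N); sL=40/17, sR=200/173; mL=100/173, mR=-40/17; mL+mR=-5220/2941 → advance -1; mR−mL=-8620/2941 → turn -1·90°
n=7: pose=(6,3,E); sL=50/37, sR=10/9; mL=5/9, mR=-50/37; mL+mR=-265/333 → advance -1; mR−mL=-635/333 → turn -1·90°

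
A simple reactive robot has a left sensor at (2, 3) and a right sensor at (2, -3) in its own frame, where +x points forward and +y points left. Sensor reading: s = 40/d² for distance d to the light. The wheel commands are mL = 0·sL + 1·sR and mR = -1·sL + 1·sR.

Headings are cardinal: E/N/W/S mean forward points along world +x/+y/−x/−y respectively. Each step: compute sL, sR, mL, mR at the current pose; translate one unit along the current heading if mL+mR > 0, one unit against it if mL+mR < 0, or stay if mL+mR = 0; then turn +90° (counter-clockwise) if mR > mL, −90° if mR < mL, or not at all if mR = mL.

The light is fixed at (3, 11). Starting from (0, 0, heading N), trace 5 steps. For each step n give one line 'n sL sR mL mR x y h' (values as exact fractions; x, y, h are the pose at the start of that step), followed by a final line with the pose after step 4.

0 40/117 40/81 40/81 160/1053 0 0 N
1 4/5 4/17 4/17 -48/85 0 1 E
2 8/29 40/193 40/193 -384/5597 -1 1 S
3 5/29 2/5 2/5 33/145 -1 0 W
4 8/29 8/17 8/17 96/493 -2 0 N
final -2 1 E

n=0: pose=(0,0,N); sL=40/117, sR=40/81; mL=40/81, mR=160/1053; mL+mR=680/1053 → advance +1; mR−mL=-40/117 → turn -1·90°
n=1: pose=(0,1,E); sL=4/5, sR=4/17; mL=4/17, mR=-48/85; mL+mR=-28/85 → advance -1; mR−mL=-4/5 → turn -1·90°
n=2: pose=(-1,1,S); sL=8/29, sR=40/193; mL=40/193, mR=-384/5597; mL+mR=776/5597 → advance +1; mR−mL=-8/29 → turn -1·90°
n=3: pose=(-1,0,W); sL=5/29, sR=2/5; mL=2/5, mR=33/145; mL+mR=91/145 → advance +1; mR−mL=-5/29 → turn -1·90°
n=4: pose=(-2,0,N); sL=8/29, sR=8/17; mL=8/17, mR=96/493; mL+mR=328/493 → advance +1; mR−mL=-8/29 → turn -1·90°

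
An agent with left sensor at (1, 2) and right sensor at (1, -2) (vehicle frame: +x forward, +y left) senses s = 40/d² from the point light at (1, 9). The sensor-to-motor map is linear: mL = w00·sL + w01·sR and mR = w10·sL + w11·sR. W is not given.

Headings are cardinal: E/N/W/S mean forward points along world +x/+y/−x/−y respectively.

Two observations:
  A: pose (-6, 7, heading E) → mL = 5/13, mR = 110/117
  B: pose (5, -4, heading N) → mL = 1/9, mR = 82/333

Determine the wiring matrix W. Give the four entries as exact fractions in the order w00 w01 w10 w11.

obs A: pose=(-6,7,E) → sL=10/9, sR=10/13, mL=5/13, mR=110/117
obs B: pose=(5,-4,N) → sL=10/37, sR=2/9, mL=1/9, mR=82/333
sensor matrix S = [[10/9, 10/13], [10/37, 2/9]]; det S = 1520/38961
solve [mL_A; mL_B] = S·[w00; w01] and [mR_A; mR_B] = S·[w10; w11]:
  w00 = 0, w01 = 1/2, w10 = 1/2, w11 = 1/2

0 1/2 1/2 1/2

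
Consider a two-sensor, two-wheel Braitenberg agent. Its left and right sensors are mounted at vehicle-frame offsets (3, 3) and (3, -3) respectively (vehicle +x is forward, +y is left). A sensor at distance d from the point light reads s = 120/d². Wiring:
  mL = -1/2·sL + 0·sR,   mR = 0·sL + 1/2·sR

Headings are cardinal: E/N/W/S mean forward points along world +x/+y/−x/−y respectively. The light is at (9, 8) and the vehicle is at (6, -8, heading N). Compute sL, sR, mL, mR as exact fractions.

24/41 120/169 -12/41 60/169

left sensor world pos  = (3, -5); dL² = 205
right sensor world pos = (9, -5); dR² = 169
sL = 120/205 = 24/41
sR = 120/169 = 120/169
mL = -1/2·sL + 0·sR = -12/41
mR = 0·sL + 1/2·sR = 60/169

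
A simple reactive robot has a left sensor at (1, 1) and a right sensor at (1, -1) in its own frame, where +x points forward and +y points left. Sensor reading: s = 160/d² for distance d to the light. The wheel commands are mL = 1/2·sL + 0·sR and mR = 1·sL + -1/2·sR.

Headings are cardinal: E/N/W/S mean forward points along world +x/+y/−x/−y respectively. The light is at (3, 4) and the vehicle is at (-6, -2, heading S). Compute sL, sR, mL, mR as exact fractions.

160/113 160/149 80/113 14800/16837

left sensor world pos  = (-5, -3); dL² = 113
right sensor world pos = (-7, -3); dR² = 149
sL = 160/113 = 160/113
sR = 160/149 = 160/149
mL = 1/2·sL + 0·sR = 80/113
mR = 1·sL + -1/2·sR = 14800/16837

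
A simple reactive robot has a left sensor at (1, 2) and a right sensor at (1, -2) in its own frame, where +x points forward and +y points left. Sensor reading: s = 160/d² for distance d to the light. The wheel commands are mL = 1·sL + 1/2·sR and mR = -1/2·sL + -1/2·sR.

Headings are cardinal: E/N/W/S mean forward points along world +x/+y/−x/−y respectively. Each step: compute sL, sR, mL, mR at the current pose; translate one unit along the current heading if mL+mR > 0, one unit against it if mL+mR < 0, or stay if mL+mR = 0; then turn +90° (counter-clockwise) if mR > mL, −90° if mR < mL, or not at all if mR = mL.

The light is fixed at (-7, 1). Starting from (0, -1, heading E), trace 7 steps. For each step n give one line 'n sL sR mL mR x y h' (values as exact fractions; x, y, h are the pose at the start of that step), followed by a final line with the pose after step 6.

0 5/2 2 7/2 -9/4 0 -1 E
1 160/109 32/9 3184/981 -2464/981 1 -1 S
2 80/37 16/5 696/185 -496/185 1 -2 W
3 160/29 32/17 3184/493 -1824/493 0 -2 N
4 5/2 2 7/2 -9/4 0 -1 E
5 160/109 32/9 3184/981 -2464/981 1 -1 S
6 80/37 16/5 696/185 -496/185 1 -2 W
final 0 -2 N

n=0: pose=(0,-1,E); sL=5/2, sR=2; mL=7/2, mR=-9/4; mL+mR=5/4 → advance +1; mR−mL=-23/4 → turn -1·90°
n=1: pose=(1,-1,S); sL=160/109, sR=32/9; mL=3184/981, mR=-2464/981; mL+mR=80/109 → advance +1; mR−mL=-5648/981 → turn -1·90°
n=2: pose=(1,-2,W); sL=80/37, sR=16/5; mL=696/185, mR=-496/185; mL+mR=40/37 → advance +1; mR−mL=-1192/185 → turn -1·90°
n=3: pose=(0,-2,N); sL=160/29, sR=32/17; mL=3184/493, mR=-1824/493; mL+mR=80/29 → advance +1; mR−mL=-5008/493 → turn -1·90°
n=4: pose=(0,-1,E); sL=5/2, sR=2; mL=7/2, mR=-9/4; mL+mR=5/4 → advance +1; mR−mL=-23/4 → turn -1·90°
n=5: pose=(1,-1,S); sL=160/109, sR=32/9; mL=3184/981, mR=-2464/981; mL+mR=80/109 → advance +1; mR−mL=-5648/981 → turn -1·90°
n=6: pose=(1,-2,W); sL=80/37, sR=16/5; mL=696/185, mR=-496/185; mL+mR=40/37 → advance +1; mR−mL=-1192/185 → turn -1·90°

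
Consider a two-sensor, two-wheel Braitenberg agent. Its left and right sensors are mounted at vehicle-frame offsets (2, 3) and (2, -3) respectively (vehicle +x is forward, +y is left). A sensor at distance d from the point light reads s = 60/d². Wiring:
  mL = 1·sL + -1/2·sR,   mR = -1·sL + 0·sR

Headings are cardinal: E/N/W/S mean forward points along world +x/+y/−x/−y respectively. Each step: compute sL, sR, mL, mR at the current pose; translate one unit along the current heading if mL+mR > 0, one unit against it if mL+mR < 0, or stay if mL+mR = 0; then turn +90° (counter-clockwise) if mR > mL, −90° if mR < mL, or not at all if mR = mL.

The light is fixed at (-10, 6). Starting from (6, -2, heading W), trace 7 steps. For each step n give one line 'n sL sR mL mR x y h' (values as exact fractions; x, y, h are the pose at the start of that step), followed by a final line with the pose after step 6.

n=0: pose=(6,-2,W); sL=60/317, sR=60/221; mL=3750/70057, mR=-60/317; mL+mR=-30/221 → advance -1; mR−mL=-17010/70057 → turn -1·90°
n=1: pose=(7,-2,N); sL=15/58, sR=15/109; mL=600/3161, mR=-15/58; mL+mR=-15/218 → advance -1; mR−mL=-2835/6322 → turn -1·90°
n=2: pose=(7,-3,E); sL=60/397, sR=12/101; mL=3678/40097, mR=-60/397; mL+mR=-6/101 → advance -1; mR−mL=-9738/40097 → turn -1·90°
n=3: pose=(6,-3,S); sL=30/241, sR=6/29; mL=147/6989, mR=-30/241; mL+mR=-3/29 → advance -1; mR−mL=-1017/6989 → turn -1·90°
n=4: pose=(6,-2,W); sL=60/317, sR=60/221; mL=3750/70057, mR=-60/317; mL+mR=-30/221 → advance -1; mR−mL=-17010/70057 → turn -1·90°
n=5: pose=(7,-2,N); sL=15/58, sR=15/109; mL=600/3161, mR=-15/58; mL+mR=-15/218 → advance -1; mR−mL=-2835/6322 → turn -1·90°
n=6: pose=(7,-3,E); sL=60/397, sR=12/101; mL=3678/40097, mR=-60/397; mL+mR=-6/101 → advance -1; mR−mL=-9738/40097 → turn -1·90°

0 60/317 60/221 3750/70057 -60/317 6 -2 W
1 15/58 15/109 600/3161 -15/58 7 -2 N
2 60/397 12/101 3678/40097 -60/397 7 -3 E
3 30/241 6/29 147/6989 -30/241 6 -3 S
4 60/317 60/221 3750/70057 -60/317 6 -2 W
5 15/58 15/109 600/3161 -15/58 7 -2 N
6 60/397 12/101 3678/40097 -60/397 7 -3 E
final 6 -3 S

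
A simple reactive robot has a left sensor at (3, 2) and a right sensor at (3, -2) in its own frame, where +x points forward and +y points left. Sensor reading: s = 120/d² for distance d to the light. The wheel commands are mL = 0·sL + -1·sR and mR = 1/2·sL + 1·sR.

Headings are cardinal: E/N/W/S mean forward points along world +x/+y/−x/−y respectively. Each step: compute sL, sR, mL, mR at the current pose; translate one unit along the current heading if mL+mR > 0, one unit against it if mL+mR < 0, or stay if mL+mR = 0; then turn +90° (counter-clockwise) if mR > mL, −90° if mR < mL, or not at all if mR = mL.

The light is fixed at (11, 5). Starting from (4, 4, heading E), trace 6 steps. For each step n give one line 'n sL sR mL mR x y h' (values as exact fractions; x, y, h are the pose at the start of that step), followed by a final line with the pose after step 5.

0 120/17 24/5 -24/5 708/85 4 4 E
1 30/17 6 -6 117/17 5 4 N
2 24/17 24/17 -24/17 36/17 5 5 W
3 60/17 4/3 -4/3 158/51 4 5 S
4 120/17 24/5 -24/5 708/85 4 4 E
5 30/17 6 -6 117/17 5 4 N
final 5 5 W

n=0: pose=(4,4,E); sL=120/17, sR=24/5; mL=-24/5, mR=708/85; mL+mR=60/17 → advance +1; mR−mL=1116/85 → turn +1·90°
n=1: pose=(5,4,N); sL=30/17, sR=6; mL=-6, mR=117/17; mL+mR=15/17 → advance +1; mR−mL=219/17 → turn +1·90°
n=2: pose=(5,5,W); sL=24/17, sR=24/17; mL=-24/17, mR=36/17; mL+mR=12/17 → advance +1; mR−mL=60/17 → turn +1·90°
n=3: pose=(4,5,S); sL=60/17, sR=4/3; mL=-4/3, mR=158/51; mL+mR=30/17 → advance +1; mR−mL=226/51 → turn +1·90°
n=4: pose=(4,4,E); sL=120/17, sR=24/5; mL=-24/5, mR=708/85; mL+mR=60/17 → advance +1; mR−mL=1116/85 → turn +1·90°
n=5: pose=(5,4,N); sL=30/17, sR=6; mL=-6, mR=117/17; mL+mR=15/17 → advance +1; mR−mL=219/17 → turn +1·90°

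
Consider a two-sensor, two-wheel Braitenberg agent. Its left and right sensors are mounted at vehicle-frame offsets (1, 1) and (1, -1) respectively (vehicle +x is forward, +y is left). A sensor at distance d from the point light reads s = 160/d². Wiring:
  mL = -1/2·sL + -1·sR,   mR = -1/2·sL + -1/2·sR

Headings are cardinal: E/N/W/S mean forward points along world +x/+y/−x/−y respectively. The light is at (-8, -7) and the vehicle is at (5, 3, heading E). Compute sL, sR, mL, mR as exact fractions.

160/317 160/277 -72880/87809 -47520/87809

left sensor world pos  = (6, 4); dL² = 317
right sensor world pos = (6, 2); dR² = 277
sL = 160/317 = 160/317
sR = 160/277 = 160/277
mL = -1/2·sL + -1·sR = -72880/87809
mR = -1/2·sL + -1/2·sR = -47520/87809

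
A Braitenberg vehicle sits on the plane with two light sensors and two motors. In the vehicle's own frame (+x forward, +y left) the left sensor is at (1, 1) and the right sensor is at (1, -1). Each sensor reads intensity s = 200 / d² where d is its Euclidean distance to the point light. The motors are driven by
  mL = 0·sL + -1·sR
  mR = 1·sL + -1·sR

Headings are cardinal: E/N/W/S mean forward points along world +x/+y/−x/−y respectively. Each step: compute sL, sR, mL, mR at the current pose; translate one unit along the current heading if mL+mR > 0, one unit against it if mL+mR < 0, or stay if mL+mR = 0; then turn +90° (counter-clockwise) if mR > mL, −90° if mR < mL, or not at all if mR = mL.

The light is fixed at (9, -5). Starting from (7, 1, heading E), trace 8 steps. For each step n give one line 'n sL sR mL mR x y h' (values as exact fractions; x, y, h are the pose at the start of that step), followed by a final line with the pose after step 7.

n=0: pose=(7,1,E); sL=4, sR=100/13; mL=-100/13, mR=-48/13; mL+mR=-148/13 → advance -1; mR−mL=4 → turn +1·90°
n=1: pose=(6,1,N); sL=40/13, sR=200/53; mL=-200/53, mR=-480/689; mL+mR=-3080/689 → advance -1; mR−mL=40/13 → turn +1·90°
n=2: pose=(6,0,W); sL=25/4, sR=50/13; mL=-50/13, mR=125/52; mL+mR=-75/52 → advance -1; mR−mL=25/4 → turn +1·90°
n=3: pose=(7,0,S); sL=200/17, sR=8; mL=-8, mR=64/17; mL+mR=-72/17 → advance -1; mR−mL=200/17 → turn +1·90°
n=4: pose=(7,1,E); sL=4, sR=100/13; mL=-100/13, mR=-48/13; mL+mR=-148/13 → advance -1; mR−mL=4 → turn +1·90°
n=5: pose=(6,1,N); sL=40/13, sR=200/53; mL=-200/53, mR=-480/689; mL+mR=-3080/689 → advance -1; mR−mL=40/13 → turn +1·90°
n=6: pose=(6,0,W); sL=25/4, sR=50/13; mL=-50/13, mR=125/52; mL+mR=-75/52 → advance -1; mR−mL=25/4 → turn +1·90°
n=7: pose=(7,0,S); sL=200/17, sR=8; mL=-8, mR=64/17; mL+mR=-72/17 → advance -1; mR−mL=200/17 → turn +1·90°

0 4 100/13 -100/13 -48/13 7 1 E
1 40/13 200/53 -200/53 -480/689 6 1 N
2 25/4 50/13 -50/13 125/52 6 0 W
3 200/17 8 -8 64/17 7 0 S
4 4 100/13 -100/13 -48/13 7 1 E
5 40/13 200/53 -200/53 -480/689 6 1 N
6 25/4 50/13 -50/13 125/52 6 0 W
7 200/17 8 -8 64/17 7 0 S
final 7 1 E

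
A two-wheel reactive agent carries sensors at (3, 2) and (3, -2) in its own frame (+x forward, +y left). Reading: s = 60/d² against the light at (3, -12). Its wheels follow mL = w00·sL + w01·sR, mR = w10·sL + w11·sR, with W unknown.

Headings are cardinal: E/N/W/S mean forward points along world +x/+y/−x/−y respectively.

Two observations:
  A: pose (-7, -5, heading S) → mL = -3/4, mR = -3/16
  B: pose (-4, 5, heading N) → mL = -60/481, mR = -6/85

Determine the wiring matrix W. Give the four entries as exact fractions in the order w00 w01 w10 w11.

obs A: pose=(-7,-5,S) → sL=3/4, sR=3/8, mL=-3/4, mR=-3/16
obs B: pose=(-4,5,N) → sL=60/481, sR=12/85, mL=-60/481, mR=-6/85
sensor matrix S = [[3/4, 3/8], [60/481, 12/85]]; det S = 4833/81770
solve [mL_A; mL_B] = S·[w00; w01] and [mR_A; mR_B] = S·[w10; w11]:
  w00 = -1, w01 = 0, w10 = 0, w11 = -1/2

-1 0 0 -1/2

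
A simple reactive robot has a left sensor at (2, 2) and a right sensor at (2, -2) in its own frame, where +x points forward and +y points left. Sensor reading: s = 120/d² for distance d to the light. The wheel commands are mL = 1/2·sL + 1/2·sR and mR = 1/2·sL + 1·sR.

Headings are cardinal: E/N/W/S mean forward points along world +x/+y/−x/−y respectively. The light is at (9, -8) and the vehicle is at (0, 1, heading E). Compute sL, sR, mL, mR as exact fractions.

12/17 60/49 804/833 1314/833

left sensor world pos  = (2, 3); dL² = 170
right sensor world pos = (2, -1); dR² = 98
sL = 120/170 = 12/17
sR = 120/98 = 60/49
mL = 1/2·sL + 1/2·sR = 804/833
mR = 1/2·sL + 1·sR = 1314/833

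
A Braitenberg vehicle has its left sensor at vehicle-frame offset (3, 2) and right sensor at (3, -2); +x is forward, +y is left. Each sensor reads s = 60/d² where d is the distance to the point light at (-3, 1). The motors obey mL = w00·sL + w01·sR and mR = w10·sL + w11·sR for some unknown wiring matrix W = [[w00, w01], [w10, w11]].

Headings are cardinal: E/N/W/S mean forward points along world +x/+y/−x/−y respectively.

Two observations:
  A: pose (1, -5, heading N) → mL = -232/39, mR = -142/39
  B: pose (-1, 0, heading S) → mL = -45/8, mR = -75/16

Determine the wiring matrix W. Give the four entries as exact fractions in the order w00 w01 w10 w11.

-1 -1 -1/2 -1

obs A: pose=(1,-5,N) → sL=60/13, sR=4/3, mL=-232/39, mR=-142/39
obs B: pose=(-1,0,S) → sL=15/8, sR=15/4, mL=-45/8, mR=-75/16
sensor matrix S = [[60/13, 4/3], [15/8, 15/4]]; det S = 385/26
solve [mL_A; mL_B] = S·[w00; w01] and [mR_A; mR_B] = S·[w10; w11]:
  w00 = -1, w01 = -1, w10 = -1/2, w11 = -1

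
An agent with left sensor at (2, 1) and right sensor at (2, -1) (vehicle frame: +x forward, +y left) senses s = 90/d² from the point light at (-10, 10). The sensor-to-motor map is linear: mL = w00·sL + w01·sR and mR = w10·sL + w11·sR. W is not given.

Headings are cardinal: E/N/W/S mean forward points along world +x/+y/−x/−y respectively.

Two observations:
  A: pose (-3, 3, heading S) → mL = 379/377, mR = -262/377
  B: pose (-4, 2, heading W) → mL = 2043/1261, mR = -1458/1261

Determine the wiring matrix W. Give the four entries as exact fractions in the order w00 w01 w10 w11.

obs A: pose=(-3,3,S) → sL=18/29, sR=10/13, mL=379/377, mR=-262/377
obs B: pose=(-4,2,W) → sL=90/97, sR=18/13, mL=2043/1261, mR=-1458/1261
sensor matrix S = [[18/29, 10/13], [90/97, 18/13]]; det S = 5328/36569
solve [mL_A; mL_B] = S·[w00; w01] and [mR_A; mR_B] = S·[w10; w11]:
  w00 = 1, w01 = 1/2, w10 = -1/2, w11 = -1/2

1 1/2 -1/2 -1/2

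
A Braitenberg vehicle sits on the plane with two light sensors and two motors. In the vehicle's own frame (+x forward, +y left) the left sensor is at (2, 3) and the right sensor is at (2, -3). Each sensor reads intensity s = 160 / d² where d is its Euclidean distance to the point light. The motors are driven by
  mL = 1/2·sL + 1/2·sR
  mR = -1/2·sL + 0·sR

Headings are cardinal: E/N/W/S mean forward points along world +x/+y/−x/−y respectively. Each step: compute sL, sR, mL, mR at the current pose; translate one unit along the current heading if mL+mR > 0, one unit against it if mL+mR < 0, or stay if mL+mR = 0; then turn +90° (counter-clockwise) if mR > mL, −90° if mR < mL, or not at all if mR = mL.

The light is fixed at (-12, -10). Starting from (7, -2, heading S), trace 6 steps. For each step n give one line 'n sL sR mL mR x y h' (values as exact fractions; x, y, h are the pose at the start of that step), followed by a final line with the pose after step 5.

0 4/13 40/73 406/949 -2/13 7 -2 S
1 32/61 160/389 11104/23729 -16/61 7 -3 W
2 80/153 80/261 1840/4437 -40/153 6 -3 N
3 160/521 32/85 15136/44285 -80/521 6 -2 E
4 4/13 40/73 406/949 -2/13 7 -2 S
5 32/61 160/389 11104/23729 -16/61 7 -3 W
final 6 -3 N

n=0: pose=(7,-2,S); sL=4/13, sR=40/73; mL=406/949, mR=-2/13; mL+mR=20/73 → advance +1; mR−mL=-552/949 → turn -1·90°
n=1: pose=(7,-3,W); sL=32/61, sR=160/389; mL=11104/23729, mR=-16/61; mL+mR=80/389 → advance +1; mR−mL=-17328/23729 → turn -1·90°
n=2: pose=(6,-3,N); sL=80/153, sR=80/261; mL=1840/4437, mR=-40/153; mL+mR=40/261 → advance +1; mR−mL=-1000/1479 → turn -1·90°
n=3: pose=(6,-2,E); sL=160/521, sR=32/85; mL=15136/44285, mR=-80/521; mL+mR=16/85 → advance +1; mR−mL=-21936/44285 → turn -1·90°
n=4: pose=(7,-2,S); sL=4/13, sR=40/73; mL=406/949, mR=-2/13; mL+mR=20/73 → advance +1; mR−mL=-552/949 → turn -1·90°
n=5: pose=(7,-3,W); sL=32/61, sR=160/389; mL=11104/23729, mR=-16/61; mL+mR=80/389 → advance +1; mR−mL=-17328/23729 → turn -1·90°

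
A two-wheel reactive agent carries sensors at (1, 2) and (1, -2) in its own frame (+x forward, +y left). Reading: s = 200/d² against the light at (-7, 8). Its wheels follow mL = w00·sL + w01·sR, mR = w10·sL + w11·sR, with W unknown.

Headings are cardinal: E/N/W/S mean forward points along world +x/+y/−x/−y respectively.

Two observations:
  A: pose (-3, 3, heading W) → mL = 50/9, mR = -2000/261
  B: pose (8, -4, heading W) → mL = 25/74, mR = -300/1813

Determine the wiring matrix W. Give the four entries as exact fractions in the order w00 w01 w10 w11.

0 1/2 1 -1

obs A: pose=(-3,3,W) → sL=100/29, sR=100/9, mL=50/9, mR=-2000/261
obs B: pose=(8,-4,W) → sL=25/49, sR=25/37, mL=25/74, mR=-300/1813
sensor matrix S = [[100/29, 100/9], [25/49, 25/37]]; det S = -1580000/473193
solve [mL_A; mL_B] = S·[w00; w01] and [mR_A; mR_B] = S·[w10; w11]:
  w00 = 0, w01 = 1/2, w10 = 1, w11 = -1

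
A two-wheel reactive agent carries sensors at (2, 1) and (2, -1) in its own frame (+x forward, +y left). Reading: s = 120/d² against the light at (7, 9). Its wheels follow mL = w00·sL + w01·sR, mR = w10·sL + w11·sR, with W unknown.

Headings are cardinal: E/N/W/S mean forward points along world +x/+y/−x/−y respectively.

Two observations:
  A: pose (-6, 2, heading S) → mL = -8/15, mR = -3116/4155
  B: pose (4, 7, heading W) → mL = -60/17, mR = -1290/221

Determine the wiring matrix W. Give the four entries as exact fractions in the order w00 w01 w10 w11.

obs A: pose=(-6,2,S) → sL=8/15, sR=120/277, mL=-8/15, mR=-3116/4155
obs B: pose=(4,7,W) → sL=60/17, sR=60/13, mL=-60/17, mR=-1290/221
sensor matrix S = [[8/15, 120/277], [60/17, 60/13]]; det S = 57088/61217
solve [mL_A; mL_B] = S·[w00; w01] and [mR_A; mR_B] = S·[w10; w11]:
  w00 = -1, w01 = 0, w10 = -1, w11 = -1/2

-1 0 -1 -1/2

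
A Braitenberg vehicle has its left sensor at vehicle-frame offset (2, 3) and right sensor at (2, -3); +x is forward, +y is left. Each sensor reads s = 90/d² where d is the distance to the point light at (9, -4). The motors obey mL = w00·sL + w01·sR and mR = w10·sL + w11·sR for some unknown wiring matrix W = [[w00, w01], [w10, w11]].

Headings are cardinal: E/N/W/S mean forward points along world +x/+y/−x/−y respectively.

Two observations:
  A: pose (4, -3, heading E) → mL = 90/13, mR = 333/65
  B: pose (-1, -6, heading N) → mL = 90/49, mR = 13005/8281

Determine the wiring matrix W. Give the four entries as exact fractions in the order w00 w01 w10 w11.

obs A: pose=(4,-3,E) → sL=18/5, sR=90/13, mL=90/13, mR=333/65
obs B: pose=(-1,-6,N) → sL=90/169, sR=90/49, mL=90/49, mR=13005/8281
sensor matrix S = [[18/5, 90/13], [90/169, 90/49]]; det S = 314928/107653
solve [mL_A; mL_B] = S·[w00; w01] and [mR_A; mR_B] = S·[w10; w11]:
  w00 = 0, w01 = 1, w10 = -1/2, w11 = 1

0 1 -1/2 1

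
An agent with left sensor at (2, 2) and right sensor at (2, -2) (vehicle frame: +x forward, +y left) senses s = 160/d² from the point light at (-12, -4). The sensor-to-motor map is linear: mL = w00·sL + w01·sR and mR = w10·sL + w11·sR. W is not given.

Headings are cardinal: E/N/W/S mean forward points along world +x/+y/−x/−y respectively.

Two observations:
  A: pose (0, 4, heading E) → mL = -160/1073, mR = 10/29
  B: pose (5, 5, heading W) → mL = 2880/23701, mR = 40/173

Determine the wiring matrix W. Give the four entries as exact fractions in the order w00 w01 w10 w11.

obs A: pose=(0,4,E) → sL=20/37, sR=20/29, mL=-160/1073, mR=10/29
obs B: pose=(5,5,W) → sL=80/137, sR=80/173, mL=2880/23701, mR=40/173
sensor matrix S = [[20/37, 20/29], [80/137, 80/173]]; det S = -3884800/25431173
solve [mL_A; mL_B] = S·[w00; w01] and [mR_A; mR_B] = S·[w10; w11]:
  w00 = 1, w01 = -1, w10 = 0, w11 = 1/2

1 -1 0 1/2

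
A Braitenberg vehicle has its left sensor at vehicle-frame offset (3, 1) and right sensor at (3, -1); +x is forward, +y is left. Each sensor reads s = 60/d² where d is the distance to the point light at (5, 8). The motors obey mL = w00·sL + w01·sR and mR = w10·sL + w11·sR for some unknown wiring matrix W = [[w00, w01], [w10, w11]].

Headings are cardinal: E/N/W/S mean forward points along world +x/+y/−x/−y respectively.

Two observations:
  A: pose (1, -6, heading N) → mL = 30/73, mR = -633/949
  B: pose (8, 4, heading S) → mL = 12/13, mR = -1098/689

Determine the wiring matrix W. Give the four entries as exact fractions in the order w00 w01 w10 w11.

1 0 -1/2 -1

obs A: pose=(1,-6,N) → sL=30/73, sR=6/13, mL=30/73, mR=-633/949
obs B: pose=(8,4,S) → sL=12/13, sR=60/53, mL=12/13, mR=-1098/689
sensor matrix S = [[30/73, 6/13], [12/13, 60/53]]; det S = 25632/653861
solve [mL_A; mL_B] = S·[w00; w01] and [mR_A; mR_B] = S·[w10; w11]:
  w00 = 1, w01 = 0, w10 = -1/2, w11 = -1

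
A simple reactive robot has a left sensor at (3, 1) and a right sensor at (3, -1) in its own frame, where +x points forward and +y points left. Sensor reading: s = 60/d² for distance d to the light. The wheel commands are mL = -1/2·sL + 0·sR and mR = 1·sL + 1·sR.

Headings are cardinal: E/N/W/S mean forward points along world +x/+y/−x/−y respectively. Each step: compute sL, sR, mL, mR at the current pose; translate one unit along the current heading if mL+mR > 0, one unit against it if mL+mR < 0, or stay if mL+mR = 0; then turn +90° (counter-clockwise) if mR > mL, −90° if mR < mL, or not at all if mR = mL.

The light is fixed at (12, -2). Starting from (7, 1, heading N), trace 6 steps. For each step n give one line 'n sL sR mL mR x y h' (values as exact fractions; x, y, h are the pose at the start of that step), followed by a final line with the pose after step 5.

0 5/6 15/13 -5/12 155/78 7 1 N
1 60/73 60/89 -30/73 9720/6497 7 2 W
2 30/13 6/5 -15/13 228/65 6 2 S
3 12/5 60/13 -6/5 456/65 6 1 E
4 5/6 15/13 -5/12 155/78 7 1 N
5 60/73 60/89 -30/73 9720/6497 7 2 W
final 6 2 S

n=0: pose=(7,1,N); sL=5/6, sR=15/13; mL=-5/12, mR=155/78; mL+mR=245/156 → advance +1; mR−mL=125/52 → turn +1·90°
n=1: pose=(7,2,W); sL=60/73, sR=60/89; mL=-30/73, mR=9720/6497; mL+mR=7050/6497 → advance +1; mR−mL=12390/6497 → turn +1·90°
n=2: pose=(6,2,S); sL=30/13, sR=6/5; mL=-15/13, mR=228/65; mL+mR=153/65 → advance +1; mR−mL=303/65 → turn +1·90°
n=3: pose=(6,1,E); sL=12/5, sR=60/13; mL=-6/5, mR=456/65; mL+mR=378/65 → advance +1; mR−mL=534/65 → turn +1·90°
n=4: pose=(7,1,N); sL=5/6, sR=15/13; mL=-5/12, mR=155/78; mL+mR=245/156 → advance +1; mR−mL=125/52 → turn +1·90°
n=5: pose=(7,2,W); sL=60/73, sR=60/89; mL=-30/73, mR=9720/6497; mL+mR=7050/6497 → advance +1; mR−mL=12390/6497 → turn +1·90°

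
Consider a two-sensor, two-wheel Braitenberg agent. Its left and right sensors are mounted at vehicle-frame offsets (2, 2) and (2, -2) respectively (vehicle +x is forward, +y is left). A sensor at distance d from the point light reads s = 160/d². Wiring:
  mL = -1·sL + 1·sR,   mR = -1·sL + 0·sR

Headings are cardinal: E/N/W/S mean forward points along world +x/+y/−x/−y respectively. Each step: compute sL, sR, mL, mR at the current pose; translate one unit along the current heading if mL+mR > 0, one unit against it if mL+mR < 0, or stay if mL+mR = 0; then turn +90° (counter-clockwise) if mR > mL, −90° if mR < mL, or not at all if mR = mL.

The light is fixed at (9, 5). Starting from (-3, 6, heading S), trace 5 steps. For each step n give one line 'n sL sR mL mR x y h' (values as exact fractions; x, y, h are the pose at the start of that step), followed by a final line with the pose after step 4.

n=0: pose=(-3,6,S); sL=160/101, sR=160/197; mL=-15360/19897, mR=-160/101; mL+mR=-46880/19897 → advance -1; mR−mL=-160/197 → turn -1·90°
n=1: pose=(-3,7,W); sL=40/49, sR=40/53; mL=-160/2597, mR=-40/49; mL+mR=-2280/2597 → advance -1; mR−mL=-40/53 → turn -1·90°
n=2: pose=(-2,7,N); sL=32/37, sR=160/97; mL=2816/3589, mR=-32/37; mL+mR=-288/3589 → advance -1; mR−mL=-160/97 → turn -1·90°
n=3: pose=(-2,6,E); sL=16/9, sR=80/41; mL=64/369, mR=-16/9; mL+mR=-592/369 → advance -1; mR−mL=-80/41 → turn -1·90°
n=4: pose=(-3,6,S); sL=160/101, sR=160/197; mL=-15360/19897, mR=-160/101; mL+mR=-46880/19897 → advance -1; mR−mL=-160/197 → turn -1·90°

0 160/101 160/197 -15360/19897 -160/101 -3 6 S
1 40/49 40/53 -160/2597 -40/49 -3 7 W
2 32/37 160/97 2816/3589 -32/37 -2 7 N
3 16/9 80/41 64/369 -16/9 -2 6 E
4 160/101 160/197 -15360/19897 -160/101 -3 6 S
final -3 7 W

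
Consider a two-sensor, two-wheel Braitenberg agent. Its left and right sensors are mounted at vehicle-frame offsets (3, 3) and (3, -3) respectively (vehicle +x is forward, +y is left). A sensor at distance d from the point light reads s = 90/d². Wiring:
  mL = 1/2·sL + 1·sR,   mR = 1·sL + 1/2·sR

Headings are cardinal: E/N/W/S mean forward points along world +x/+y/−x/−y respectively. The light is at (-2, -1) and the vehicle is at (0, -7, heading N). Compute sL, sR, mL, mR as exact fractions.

9 45/17 243/34 351/34

left sensor world pos  = (-3, -4); dL² = 10
right sensor world pos = (3, -4); dR² = 34
sL = 90/10 = 9
sR = 90/34 = 45/17
mL = 1/2·sL + 1·sR = 243/34
mR = 1·sL + 1/2·sR = 351/34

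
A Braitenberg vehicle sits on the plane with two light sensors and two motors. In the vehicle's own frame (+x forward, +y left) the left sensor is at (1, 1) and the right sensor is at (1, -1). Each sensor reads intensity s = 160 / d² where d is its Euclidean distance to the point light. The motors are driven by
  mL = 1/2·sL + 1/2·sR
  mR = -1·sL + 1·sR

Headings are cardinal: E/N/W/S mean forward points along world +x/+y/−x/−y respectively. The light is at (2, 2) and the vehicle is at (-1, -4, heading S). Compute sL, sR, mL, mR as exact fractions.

left sensor world pos  = (0, -5); dL² = 53
right sensor world pos = (-2, -5); dR² = 65
sL = 160/53 = 160/53
sR = 160/65 = 32/13
mL = 1/2·sL + 1/2·sR = 1888/689
mR = -1·sL + 1·sR = -384/689

160/53 32/13 1888/689 -384/689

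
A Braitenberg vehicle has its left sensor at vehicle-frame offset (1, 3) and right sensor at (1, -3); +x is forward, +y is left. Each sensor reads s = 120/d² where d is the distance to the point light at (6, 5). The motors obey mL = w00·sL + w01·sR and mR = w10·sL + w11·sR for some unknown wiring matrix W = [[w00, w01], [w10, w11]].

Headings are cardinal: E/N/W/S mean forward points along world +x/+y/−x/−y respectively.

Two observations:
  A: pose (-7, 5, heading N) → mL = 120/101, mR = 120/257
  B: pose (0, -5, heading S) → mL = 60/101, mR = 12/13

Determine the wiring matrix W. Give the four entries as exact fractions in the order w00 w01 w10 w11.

0 1 1 0

obs A: pose=(-7,5,N) → sL=120/257, sR=120/101, mL=120/101, mR=120/257
obs B: pose=(0,-5,S) → sL=12/13, sR=60/101, mL=60/101, mR=12/13
sensor matrix S = [[120/257, 120/101], [12/13, 60/101]]; det S = -276480/337441
solve [mL_A; mL_B] = S·[w00; w01] and [mR_A; mR_B] = S·[w10; w11]:
  w00 = 0, w01 = 1, w10 = 1, w11 = 0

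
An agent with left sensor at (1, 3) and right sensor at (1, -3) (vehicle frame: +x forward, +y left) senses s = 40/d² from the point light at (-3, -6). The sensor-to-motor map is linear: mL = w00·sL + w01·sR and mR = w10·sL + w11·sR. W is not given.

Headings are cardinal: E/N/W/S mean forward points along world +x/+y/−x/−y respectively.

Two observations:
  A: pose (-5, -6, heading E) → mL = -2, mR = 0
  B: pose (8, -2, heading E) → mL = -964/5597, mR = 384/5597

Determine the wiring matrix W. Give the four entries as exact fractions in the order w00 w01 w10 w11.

obs A: pose=(-5,-6,E) → sL=4, sR=4, mL=-2, mR=0
obs B: pose=(8,-2,E) → sL=40/193, sR=8/29, mL=-964/5597, mR=384/5597
sensor matrix S = [[4, 4], [40/193, 8/29]]; det S = 1536/5597
solve [mL_A; mL_B] = S·[w00; w01] and [mR_A; mR_B] = S·[w10; w11]:
  w00 = 1/2, w01 = -1, w10 = -1, w11 = 1

1/2 -1 -1 1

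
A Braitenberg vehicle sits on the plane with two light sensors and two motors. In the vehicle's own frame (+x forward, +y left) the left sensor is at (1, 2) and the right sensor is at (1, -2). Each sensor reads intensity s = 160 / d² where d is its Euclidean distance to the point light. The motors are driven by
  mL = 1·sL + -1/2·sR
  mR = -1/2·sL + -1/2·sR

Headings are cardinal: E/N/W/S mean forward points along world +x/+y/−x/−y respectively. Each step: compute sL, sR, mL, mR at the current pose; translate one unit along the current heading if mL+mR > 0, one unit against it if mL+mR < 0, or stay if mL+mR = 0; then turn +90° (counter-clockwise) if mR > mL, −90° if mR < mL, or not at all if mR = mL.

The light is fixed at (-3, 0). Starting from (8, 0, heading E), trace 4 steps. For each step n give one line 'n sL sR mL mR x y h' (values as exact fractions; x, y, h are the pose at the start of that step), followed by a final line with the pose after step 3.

n=0: pose=(8,0,E); sL=40/37, sR=40/37; mL=20/37, mR=-40/37; mL+mR=-20/37 → advance -1; mR−mL=-60/37 → turn -1·90°
n=1: pose=(7,0,S); sL=32/29, sR=32/13; mL=-48/377, mR=-672/377; mL+mR=-720/377 → advance -1; mR−mL=-48/29 → turn -1·90°
n=2: pose=(7,1,W); sL=80/41, sR=16/9; mL=392/369, mR=-688/369; mL+mR=-296/369 → advance -1; mR−mL=-120/41 → turn -1·90°
n=3: pose=(8,1,N); sL=32/17, sR=160/173; mL=4176/2941, mR=-4128/2941; mL+mR=48/2941 → advance +1; mR−mL=-48/17 → turn -1·90°

0 40/37 40/37 20/37 -40/37 8 0 E
1 32/29 32/13 -48/377 -672/377 7 0 S
2 80/41 16/9 392/369 -688/369 7 1 W
3 32/17 160/173 4176/2941 -4128/2941 8 1 N
final 8 2 E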